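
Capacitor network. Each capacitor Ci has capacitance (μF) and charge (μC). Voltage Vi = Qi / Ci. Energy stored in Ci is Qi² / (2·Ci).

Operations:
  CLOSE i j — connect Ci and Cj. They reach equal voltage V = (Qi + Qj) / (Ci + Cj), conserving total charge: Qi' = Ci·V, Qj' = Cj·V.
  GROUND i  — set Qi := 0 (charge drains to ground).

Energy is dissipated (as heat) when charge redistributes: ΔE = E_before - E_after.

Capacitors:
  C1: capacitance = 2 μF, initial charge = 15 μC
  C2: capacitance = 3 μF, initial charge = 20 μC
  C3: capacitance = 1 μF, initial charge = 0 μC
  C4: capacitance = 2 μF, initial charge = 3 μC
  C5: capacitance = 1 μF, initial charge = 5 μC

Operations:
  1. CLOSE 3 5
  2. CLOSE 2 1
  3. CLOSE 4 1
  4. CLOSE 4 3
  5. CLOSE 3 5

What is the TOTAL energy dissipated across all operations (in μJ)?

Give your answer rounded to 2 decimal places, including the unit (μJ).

Answer: 23.15 μJ

Derivation:
Initial: C1(2μF, Q=15μC, V=7.50V), C2(3μF, Q=20μC, V=6.67V), C3(1μF, Q=0μC, V=0.00V), C4(2μF, Q=3μC, V=1.50V), C5(1μF, Q=5μC, V=5.00V)
Op 1: CLOSE 3-5: Q_total=5.00, C_total=2.00, V=2.50; Q3=2.50, Q5=2.50; dissipated=6.250
Op 2: CLOSE 2-1: Q_total=35.00, C_total=5.00, V=7.00; Q2=21.00, Q1=14.00; dissipated=0.417
Op 3: CLOSE 4-1: Q_total=17.00, C_total=4.00, V=4.25; Q4=8.50, Q1=8.50; dissipated=15.125
Op 4: CLOSE 4-3: Q_total=11.00, C_total=3.00, V=3.67; Q4=7.33, Q3=3.67; dissipated=1.021
Op 5: CLOSE 3-5: Q_total=6.17, C_total=2.00, V=3.08; Q3=3.08, Q5=3.08; dissipated=0.340
Total dissipated: 23.153 μJ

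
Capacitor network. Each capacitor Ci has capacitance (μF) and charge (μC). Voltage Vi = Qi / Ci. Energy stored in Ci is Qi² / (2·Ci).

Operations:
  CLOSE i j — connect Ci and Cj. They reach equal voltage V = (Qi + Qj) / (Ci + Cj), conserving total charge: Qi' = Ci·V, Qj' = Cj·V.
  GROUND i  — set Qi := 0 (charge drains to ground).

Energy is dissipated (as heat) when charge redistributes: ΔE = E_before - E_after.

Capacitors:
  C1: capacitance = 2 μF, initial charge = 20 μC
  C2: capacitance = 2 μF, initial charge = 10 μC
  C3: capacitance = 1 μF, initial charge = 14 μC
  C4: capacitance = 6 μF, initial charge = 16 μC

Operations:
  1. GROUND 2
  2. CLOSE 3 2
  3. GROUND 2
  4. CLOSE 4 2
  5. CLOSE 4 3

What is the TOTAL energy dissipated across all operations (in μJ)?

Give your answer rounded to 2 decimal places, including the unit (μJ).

Answer: 120.49 μJ

Derivation:
Initial: C1(2μF, Q=20μC, V=10.00V), C2(2μF, Q=10μC, V=5.00V), C3(1μF, Q=14μC, V=14.00V), C4(6μF, Q=16μC, V=2.67V)
Op 1: GROUND 2: Q2=0; energy lost=25.000
Op 2: CLOSE 3-2: Q_total=14.00, C_total=3.00, V=4.67; Q3=4.67, Q2=9.33; dissipated=65.333
Op 3: GROUND 2: Q2=0; energy lost=21.778
Op 4: CLOSE 4-2: Q_total=16.00, C_total=8.00, V=2.00; Q4=12.00, Q2=4.00; dissipated=5.333
Op 5: CLOSE 4-3: Q_total=16.67, C_total=7.00, V=2.38; Q4=14.29, Q3=2.38; dissipated=3.048
Total dissipated: 120.492 μJ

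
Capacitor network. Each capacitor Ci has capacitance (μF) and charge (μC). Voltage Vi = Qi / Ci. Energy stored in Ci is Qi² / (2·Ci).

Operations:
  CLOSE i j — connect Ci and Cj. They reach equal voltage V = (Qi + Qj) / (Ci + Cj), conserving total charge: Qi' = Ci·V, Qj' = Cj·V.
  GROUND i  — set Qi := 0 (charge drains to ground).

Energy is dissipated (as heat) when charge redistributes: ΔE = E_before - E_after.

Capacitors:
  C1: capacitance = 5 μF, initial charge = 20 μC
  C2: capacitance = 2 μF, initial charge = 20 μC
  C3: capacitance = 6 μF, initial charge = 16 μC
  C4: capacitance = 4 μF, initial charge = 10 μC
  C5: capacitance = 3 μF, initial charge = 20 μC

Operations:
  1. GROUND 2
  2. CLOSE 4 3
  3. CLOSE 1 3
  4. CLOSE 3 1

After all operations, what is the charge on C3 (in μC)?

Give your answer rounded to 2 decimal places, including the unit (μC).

Answer: 19.42 μC

Derivation:
Initial: C1(5μF, Q=20μC, V=4.00V), C2(2μF, Q=20μC, V=10.00V), C3(6μF, Q=16μC, V=2.67V), C4(4μF, Q=10μC, V=2.50V), C5(3μF, Q=20μC, V=6.67V)
Op 1: GROUND 2: Q2=0; energy lost=100.000
Op 2: CLOSE 4-3: Q_total=26.00, C_total=10.00, V=2.60; Q4=10.40, Q3=15.60; dissipated=0.033
Op 3: CLOSE 1-3: Q_total=35.60, C_total=11.00, V=3.24; Q1=16.18, Q3=19.42; dissipated=2.673
Op 4: CLOSE 3-1: Q_total=35.60, C_total=11.00, V=3.24; Q3=19.42, Q1=16.18; dissipated=0.000
Final charges: Q1=16.18, Q2=0.00, Q3=19.42, Q4=10.40, Q5=20.00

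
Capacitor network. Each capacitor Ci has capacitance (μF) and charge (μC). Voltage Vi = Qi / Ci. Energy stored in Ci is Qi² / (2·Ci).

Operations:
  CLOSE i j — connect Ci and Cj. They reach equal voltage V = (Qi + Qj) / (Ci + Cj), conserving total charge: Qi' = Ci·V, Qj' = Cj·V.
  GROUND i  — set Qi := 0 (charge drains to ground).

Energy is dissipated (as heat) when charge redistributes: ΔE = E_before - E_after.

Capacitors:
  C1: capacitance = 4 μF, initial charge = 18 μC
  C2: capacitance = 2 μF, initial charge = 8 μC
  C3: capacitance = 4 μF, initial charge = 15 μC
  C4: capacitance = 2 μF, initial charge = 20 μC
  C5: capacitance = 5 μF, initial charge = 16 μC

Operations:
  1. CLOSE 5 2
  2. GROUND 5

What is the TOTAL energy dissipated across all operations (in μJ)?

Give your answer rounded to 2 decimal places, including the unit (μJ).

Initial: C1(4μF, Q=18μC, V=4.50V), C2(2μF, Q=8μC, V=4.00V), C3(4μF, Q=15μC, V=3.75V), C4(2μF, Q=20μC, V=10.00V), C5(5μF, Q=16μC, V=3.20V)
Op 1: CLOSE 5-2: Q_total=24.00, C_total=7.00, V=3.43; Q5=17.14, Q2=6.86; dissipated=0.457
Op 2: GROUND 5: Q5=0; energy lost=29.388
Total dissipated: 29.845 μJ

Answer: 29.84 μJ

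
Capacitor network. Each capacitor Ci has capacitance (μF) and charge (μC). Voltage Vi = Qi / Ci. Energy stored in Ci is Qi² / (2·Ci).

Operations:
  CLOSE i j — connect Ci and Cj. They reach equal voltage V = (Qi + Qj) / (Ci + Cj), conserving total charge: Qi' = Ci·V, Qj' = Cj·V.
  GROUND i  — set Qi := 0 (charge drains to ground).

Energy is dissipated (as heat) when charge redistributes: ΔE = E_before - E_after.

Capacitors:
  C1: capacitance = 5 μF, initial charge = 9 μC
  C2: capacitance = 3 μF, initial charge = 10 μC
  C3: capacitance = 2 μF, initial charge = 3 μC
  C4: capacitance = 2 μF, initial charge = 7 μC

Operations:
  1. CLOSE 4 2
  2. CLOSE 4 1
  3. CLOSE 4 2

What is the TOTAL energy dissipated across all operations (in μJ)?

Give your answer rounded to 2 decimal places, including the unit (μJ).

Answer: 2.63 μJ

Derivation:
Initial: C1(5μF, Q=9μC, V=1.80V), C2(3μF, Q=10μC, V=3.33V), C3(2μF, Q=3μC, V=1.50V), C4(2μF, Q=7μC, V=3.50V)
Op 1: CLOSE 4-2: Q_total=17.00, C_total=5.00, V=3.40; Q4=6.80, Q2=10.20; dissipated=0.017
Op 2: CLOSE 4-1: Q_total=15.80, C_total=7.00, V=2.26; Q4=4.51, Q1=11.29; dissipated=1.829
Op 3: CLOSE 4-2: Q_total=14.71, C_total=5.00, V=2.94; Q4=5.89, Q2=8.83; dissipated=0.784
Total dissipated: 2.629 μJ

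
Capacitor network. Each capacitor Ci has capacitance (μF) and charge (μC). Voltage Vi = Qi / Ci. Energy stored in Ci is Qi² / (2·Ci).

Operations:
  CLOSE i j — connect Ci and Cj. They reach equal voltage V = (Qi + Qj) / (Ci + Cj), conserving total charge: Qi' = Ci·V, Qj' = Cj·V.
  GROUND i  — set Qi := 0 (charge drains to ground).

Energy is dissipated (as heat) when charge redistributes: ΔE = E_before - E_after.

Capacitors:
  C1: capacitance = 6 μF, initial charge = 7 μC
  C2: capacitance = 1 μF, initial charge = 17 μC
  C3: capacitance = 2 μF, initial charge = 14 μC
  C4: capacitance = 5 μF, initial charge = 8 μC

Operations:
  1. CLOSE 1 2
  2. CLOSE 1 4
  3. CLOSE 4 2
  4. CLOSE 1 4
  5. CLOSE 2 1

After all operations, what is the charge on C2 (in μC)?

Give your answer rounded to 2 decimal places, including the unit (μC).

Answer: 2.67 μC

Derivation:
Initial: C1(6μF, Q=7μC, V=1.17V), C2(1μF, Q=17μC, V=17.00V), C3(2μF, Q=14μC, V=7.00V), C4(5μF, Q=8μC, V=1.60V)
Op 1: CLOSE 1-2: Q_total=24.00, C_total=7.00, V=3.43; Q1=20.57, Q2=3.43; dissipated=107.440
Op 2: CLOSE 1-4: Q_total=28.57, C_total=11.00, V=2.60; Q1=15.58, Q4=12.99; dissipated=4.560
Op 3: CLOSE 4-2: Q_total=16.42, C_total=6.00, V=2.74; Q4=13.68, Q2=2.74; dissipated=0.288
Op 4: CLOSE 1-4: Q_total=29.26, C_total=11.00, V=2.66; Q1=15.96, Q4=13.30; dissipated=0.026
Op 5: CLOSE 2-1: Q_total=18.70, C_total=7.00, V=2.67; Q2=2.67, Q1=16.03; dissipated=0.002
Final charges: Q1=16.03, Q2=2.67, Q3=14.00, Q4=13.30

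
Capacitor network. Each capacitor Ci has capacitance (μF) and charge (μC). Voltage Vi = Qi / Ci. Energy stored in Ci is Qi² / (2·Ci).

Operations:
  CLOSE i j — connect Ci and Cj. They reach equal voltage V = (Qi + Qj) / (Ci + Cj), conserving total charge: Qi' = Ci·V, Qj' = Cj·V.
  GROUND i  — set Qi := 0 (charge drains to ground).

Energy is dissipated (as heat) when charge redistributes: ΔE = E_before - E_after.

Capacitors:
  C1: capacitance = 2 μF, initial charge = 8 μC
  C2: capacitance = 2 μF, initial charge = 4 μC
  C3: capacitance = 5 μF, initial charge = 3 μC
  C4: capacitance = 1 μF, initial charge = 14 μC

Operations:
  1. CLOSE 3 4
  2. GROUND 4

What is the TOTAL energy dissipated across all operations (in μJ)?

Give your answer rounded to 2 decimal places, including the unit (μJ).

Answer: 78.83 μJ

Derivation:
Initial: C1(2μF, Q=8μC, V=4.00V), C2(2μF, Q=4μC, V=2.00V), C3(5μF, Q=3μC, V=0.60V), C4(1μF, Q=14μC, V=14.00V)
Op 1: CLOSE 3-4: Q_total=17.00, C_total=6.00, V=2.83; Q3=14.17, Q4=2.83; dissipated=74.817
Op 2: GROUND 4: Q4=0; energy lost=4.014
Total dissipated: 78.831 μJ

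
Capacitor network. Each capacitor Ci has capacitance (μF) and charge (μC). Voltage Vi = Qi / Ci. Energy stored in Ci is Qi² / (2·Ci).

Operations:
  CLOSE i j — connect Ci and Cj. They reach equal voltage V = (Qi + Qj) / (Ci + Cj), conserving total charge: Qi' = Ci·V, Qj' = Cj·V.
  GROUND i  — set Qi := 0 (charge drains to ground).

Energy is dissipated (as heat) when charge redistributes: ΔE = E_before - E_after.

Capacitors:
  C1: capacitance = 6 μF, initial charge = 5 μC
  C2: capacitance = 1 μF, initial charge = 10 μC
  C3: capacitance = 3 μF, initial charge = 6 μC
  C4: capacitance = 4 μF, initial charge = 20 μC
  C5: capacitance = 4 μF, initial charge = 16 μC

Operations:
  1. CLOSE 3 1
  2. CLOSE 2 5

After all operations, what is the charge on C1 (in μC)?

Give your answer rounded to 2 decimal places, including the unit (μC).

Answer: 7.33 μC

Derivation:
Initial: C1(6μF, Q=5μC, V=0.83V), C2(1μF, Q=10μC, V=10.00V), C3(3μF, Q=6μC, V=2.00V), C4(4μF, Q=20μC, V=5.00V), C5(4μF, Q=16μC, V=4.00V)
Op 1: CLOSE 3-1: Q_total=11.00, C_total=9.00, V=1.22; Q3=3.67, Q1=7.33; dissipated=1.361
Op 2: CLOSE 2-5: Q_total=26.00, C_total=5.00, V=5.20; Q2=5.20, Q5=20.80; dissipated=14.400
Final charges: Q1=7.33, Q2=5.20, Q3=3.67, Q4=20.00, Q5=20.80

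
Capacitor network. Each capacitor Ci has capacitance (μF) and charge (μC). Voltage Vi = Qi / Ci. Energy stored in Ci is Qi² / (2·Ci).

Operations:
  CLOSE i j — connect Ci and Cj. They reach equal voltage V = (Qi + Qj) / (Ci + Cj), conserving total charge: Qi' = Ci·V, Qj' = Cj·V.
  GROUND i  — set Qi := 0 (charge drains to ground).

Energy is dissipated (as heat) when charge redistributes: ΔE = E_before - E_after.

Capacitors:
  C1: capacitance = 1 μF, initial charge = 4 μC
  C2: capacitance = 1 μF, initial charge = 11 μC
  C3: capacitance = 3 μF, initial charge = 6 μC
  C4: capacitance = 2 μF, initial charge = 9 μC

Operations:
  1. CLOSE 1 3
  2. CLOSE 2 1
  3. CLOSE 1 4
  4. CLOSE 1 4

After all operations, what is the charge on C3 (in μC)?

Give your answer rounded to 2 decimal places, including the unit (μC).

Answer: 7.50 μC

Derivation:
Initial: C1(1μF, Q=4μC, V=4.00V), C2(1μF, Q=11μC, V=11.00V), C3(3μF, Q=6μC, V=2.00V), C4(2μF, Q=9μC, V=4.50V)
Op 1: CLOSE 1-3: Q_total=10.00, C_total=4.00, V=2.50; Q1=2.50, Q3=7.50; dissipated=1.500
Op 2: CLOSE 2-1: Q_total=13.50, C_total=2.00, V=6.75; Q2=6.75, Q1=6.75; dissipated=18.062
Op 3: CLOSE 1-4: Q_total=15.75, C_total=3.00, V=5.25; Q1=5.25, Q4=10.50; dissipated=1.688
Op 4: CLOSE 1-4: Q_total=15.75, C_total=3.00, V=5.25; Q1=5.25, Q4=10.50; dissipated=0.000
Final charges: Q1=5.25, Q2=6.75, Q3=7.50, Q4=10.50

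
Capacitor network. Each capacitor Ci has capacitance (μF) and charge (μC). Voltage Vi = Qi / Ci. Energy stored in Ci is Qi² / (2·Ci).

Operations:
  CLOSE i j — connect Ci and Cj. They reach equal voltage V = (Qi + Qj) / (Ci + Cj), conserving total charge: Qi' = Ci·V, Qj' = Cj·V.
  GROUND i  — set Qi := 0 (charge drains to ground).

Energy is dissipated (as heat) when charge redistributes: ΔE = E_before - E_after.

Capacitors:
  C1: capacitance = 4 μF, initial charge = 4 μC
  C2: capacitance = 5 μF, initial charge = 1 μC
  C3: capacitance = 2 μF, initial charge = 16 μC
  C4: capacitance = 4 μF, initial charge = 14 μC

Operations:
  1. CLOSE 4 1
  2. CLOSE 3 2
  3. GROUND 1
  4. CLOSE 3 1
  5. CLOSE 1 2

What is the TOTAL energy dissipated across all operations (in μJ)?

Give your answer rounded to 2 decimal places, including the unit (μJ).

Answer: 66.68 μJ

Derivation:
Initial: C1(4μF, Q=4μC, V=1.00V), C2(5μF, Q=1μC, V=0.20V), C3(2μF, Q=16μC, V=8.00V), C4(4μF, Q=14μC, V=3.50V)
Op 1: CLOSE 4-1: Q_total=18.00, C_total=8.00, V=2.25; Q4=9.00, Q1=9.00; dissipated=6.250
Op 2: CLOSE 3-2: Q_total=17.00, C_total=7.00, V=2.43; Q3=4.86, Q2=12.14; dissipated=43.457
Op 3: GROUND 1: Q1=0; energy lost=10.125
Op 4: CLOSE 3-1: Q_total=4.86, C_total=6.00, V=0.81; Q3=1.62, Q1=3.24; dissipated=3.932
Op 5: CLOSE 1-2: Q_total=15.38, C_total=9.00, V=1.71; Q1=6.84, Q2=8.54; dissipated=2.913
Total dissipated: 66.677 μJ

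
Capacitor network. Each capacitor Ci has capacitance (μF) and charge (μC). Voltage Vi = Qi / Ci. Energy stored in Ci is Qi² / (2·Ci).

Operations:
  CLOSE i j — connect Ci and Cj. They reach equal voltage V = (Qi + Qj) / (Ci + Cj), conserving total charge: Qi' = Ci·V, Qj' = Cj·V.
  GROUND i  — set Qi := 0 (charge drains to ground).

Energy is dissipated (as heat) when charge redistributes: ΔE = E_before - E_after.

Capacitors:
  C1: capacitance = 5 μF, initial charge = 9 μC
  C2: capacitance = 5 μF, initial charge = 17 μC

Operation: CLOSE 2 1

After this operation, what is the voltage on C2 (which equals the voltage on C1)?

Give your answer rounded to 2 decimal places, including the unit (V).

Answer: 2.60 V

Derivation:
Initial: C1(5μF, Q=9μC, V=1.80V), C2(5μF, Q=17μC, V=3.40V)
Op 1: CLOSE 2-1: Q_total=26.00, C_total=10.00, V=2.60; Q2=13.00, Q1=13.00; dissipated=3.200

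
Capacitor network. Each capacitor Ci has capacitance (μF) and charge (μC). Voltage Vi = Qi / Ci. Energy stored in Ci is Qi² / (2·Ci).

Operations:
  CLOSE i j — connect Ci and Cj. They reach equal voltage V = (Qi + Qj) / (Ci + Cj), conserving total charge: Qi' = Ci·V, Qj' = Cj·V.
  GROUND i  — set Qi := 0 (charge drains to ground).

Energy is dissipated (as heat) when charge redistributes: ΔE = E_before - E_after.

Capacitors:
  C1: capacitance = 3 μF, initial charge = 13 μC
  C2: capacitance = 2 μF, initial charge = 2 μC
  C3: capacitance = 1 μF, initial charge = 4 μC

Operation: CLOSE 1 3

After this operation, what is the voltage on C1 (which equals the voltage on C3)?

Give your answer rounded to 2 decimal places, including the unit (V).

Initial: C1(3μF, Q=13μC, V=4.33V), C2(2μF, Q=2μC, V=1.00V), C3(1μF, Q=4μC, V=4.00V)
Op 1: CLOSE 1-3: Q_total=17.00, C_total=4.00, V=4.25; Q1=12.75, Q3=4.25; dissipated=0.042

Answer: 4.25 V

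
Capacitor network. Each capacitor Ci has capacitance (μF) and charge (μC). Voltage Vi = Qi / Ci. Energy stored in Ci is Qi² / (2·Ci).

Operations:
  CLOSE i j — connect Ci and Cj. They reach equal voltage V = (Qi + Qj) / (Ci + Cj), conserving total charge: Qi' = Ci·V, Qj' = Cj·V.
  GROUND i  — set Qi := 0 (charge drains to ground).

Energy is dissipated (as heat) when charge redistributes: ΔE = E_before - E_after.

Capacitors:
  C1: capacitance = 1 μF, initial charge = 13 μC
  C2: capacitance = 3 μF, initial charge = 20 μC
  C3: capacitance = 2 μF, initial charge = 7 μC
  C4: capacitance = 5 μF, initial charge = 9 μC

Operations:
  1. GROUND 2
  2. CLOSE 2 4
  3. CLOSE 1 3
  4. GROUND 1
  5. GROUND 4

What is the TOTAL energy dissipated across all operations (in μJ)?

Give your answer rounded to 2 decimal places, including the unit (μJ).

Initial: C1(1μF, Q=13μC, V=13.00V), C2(3μF, Q=20μC, V=6.67V), C3(2μF, Q=7μC, V=3.50V), C4(5μF, Q=9μC, V=1.80V)
Op 1: GROUND 2: Q2=0; energy lost=66.667
Op 2: CLOSE 2-4: Q_total=9.00, C_total=8.00, V=1.12; Q2=3.38, Q4=5.62; dissipated=3.038
Op 3: CLOSE 1-3: Q_total=20.00, C_total=3.00, V=6.67; Q1=6.67, Q3=13.33; dissipated=30.083
Op 4: GROUND 1: Q1=0; energy lost=22.222
Op 5: GROUND 4: Q4=0; energy lost=3.164
Total dissipated: 125.174 μJ

Answer: 125.17 μJ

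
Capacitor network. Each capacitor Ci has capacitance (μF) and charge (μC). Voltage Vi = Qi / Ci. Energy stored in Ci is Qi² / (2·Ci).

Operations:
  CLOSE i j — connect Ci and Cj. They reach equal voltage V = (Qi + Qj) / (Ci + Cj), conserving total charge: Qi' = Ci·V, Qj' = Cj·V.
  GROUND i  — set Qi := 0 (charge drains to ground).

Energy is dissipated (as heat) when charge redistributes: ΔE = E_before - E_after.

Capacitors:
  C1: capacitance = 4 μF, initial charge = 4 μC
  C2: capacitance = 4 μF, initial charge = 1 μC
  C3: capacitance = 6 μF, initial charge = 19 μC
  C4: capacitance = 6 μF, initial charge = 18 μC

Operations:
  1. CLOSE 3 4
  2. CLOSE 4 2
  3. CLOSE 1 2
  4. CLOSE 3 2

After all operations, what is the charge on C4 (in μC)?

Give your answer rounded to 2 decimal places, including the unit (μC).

Answer: 11.70 μC

Derivation:
Initial: C1(4μF, Q=4μC, V=1.00V), C2(4μF, Q=1μC, V=0.25V), C3(6μF, Q=19μC, V=3.17V), C4(6μF, Q=18μC, V=3.00V)
Op 1: CLOSE 3-4: Q_total=37.00, C_total=12.00, V=3.08; Q3=18.50, Q4=18.50; dissipated=0.042
Op 2: CLOSE 4-2: Q_total=19.50, C_total=10.00, V=1.95; Q4=11.70, Q2=7.80; dissipated=9.633
Op 3: CLOSE 1-2: Q_total=11.80, C_total=8.00, V=1.48; Q1=5.90, Q2=5.90; dissipated=0.902
Op 4: CLOSE 3-2: Q_total=24.40, C_total=10.00, V=2.44; Q3=14.64, Q2=9.76; dissipated=3.104
Final charges: Q1=5.90, Q2=9.76, Q3=14.64, Q4=11.70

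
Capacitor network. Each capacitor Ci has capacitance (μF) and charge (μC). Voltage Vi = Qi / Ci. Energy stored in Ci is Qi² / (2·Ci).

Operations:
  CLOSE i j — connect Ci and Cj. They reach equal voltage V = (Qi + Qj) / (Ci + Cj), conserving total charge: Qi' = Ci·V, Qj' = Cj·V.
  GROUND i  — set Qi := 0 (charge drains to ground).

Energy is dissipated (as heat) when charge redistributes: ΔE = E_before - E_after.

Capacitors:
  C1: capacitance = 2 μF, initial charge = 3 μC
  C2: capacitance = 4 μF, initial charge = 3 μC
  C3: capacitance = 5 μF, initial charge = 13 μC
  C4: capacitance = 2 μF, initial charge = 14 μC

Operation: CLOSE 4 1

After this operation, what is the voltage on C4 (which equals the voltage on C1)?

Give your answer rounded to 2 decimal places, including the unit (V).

Answer: 4.25 V

Derivation:
Initial: C1(2μF, Q=3μC, V=1.50V), C2(4μF, Q=3μC, V=0.75V), C3(5μF, Q=13μC, V=2.60V), C4(2μF, Q=14μC, V=7.00V)
Op 1: CLOSE 4-1: Q_total=17.00, C_total=4.00, V=4.25; Q4=8.50, Q1=8.50; dissipated=15.125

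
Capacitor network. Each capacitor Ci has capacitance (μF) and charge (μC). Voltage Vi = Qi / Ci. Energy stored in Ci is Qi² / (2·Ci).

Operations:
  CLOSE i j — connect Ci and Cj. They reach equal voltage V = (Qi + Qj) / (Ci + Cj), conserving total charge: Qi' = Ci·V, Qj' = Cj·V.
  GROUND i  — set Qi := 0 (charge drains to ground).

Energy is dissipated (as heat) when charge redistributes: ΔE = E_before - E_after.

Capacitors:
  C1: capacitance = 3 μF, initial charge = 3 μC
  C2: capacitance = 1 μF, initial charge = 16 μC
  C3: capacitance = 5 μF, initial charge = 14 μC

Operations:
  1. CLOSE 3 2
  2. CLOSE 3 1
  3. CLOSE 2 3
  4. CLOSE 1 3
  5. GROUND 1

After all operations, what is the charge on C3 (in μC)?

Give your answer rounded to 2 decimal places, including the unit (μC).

Answer: 18.28 μC

Derivation:
Initial: C1(3μF, Q=3μC, V=1.00V), C2(1μF, Q=16μC, V=16.00V), C3(5μF, Q=14μC, V=2.80V)
Op 1: CLOSE 3-2: Q_total=30.00, C_total=6.00, V=5.00; Q3=25.00, Q2=5.00; dissipated=72.600
Op 2: CLOSE 3-1: Q_total=28.00, C_total=8.00, V=3.50; Q3=17.50, Q1=10.50; dissipated=15.000
Op 3: CLOSE 2-3: Q_total=22.50, C_total=6.00, V=3.75; Q2=3.75, Q3=18.75; dissipated=0.938
Op 4: CLOSE 1-3: Q_total=29.25, C_total=8.00, V=3.66; Q1=10.97, Q3=18.28; dissipated=0.059
Op 5: GROUND 1: Q1=0; energy lost=20.052
Final charges: Q1=0.00, Q2=3.75, Q3=18.28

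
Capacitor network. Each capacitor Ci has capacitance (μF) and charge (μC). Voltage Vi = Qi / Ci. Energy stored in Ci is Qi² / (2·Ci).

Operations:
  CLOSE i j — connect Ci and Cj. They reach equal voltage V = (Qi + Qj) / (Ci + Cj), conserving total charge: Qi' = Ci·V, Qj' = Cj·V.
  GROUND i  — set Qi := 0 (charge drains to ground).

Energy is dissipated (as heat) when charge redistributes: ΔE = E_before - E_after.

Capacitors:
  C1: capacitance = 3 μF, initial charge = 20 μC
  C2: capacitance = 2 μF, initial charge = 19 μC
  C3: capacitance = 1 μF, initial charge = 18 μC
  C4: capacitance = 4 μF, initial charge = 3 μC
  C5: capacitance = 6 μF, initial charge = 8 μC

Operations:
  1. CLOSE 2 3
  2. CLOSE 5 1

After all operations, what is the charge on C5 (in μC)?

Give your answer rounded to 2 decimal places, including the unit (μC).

Answer: 18.67 μC

Derivation:
Initial: C1(3μF, Q=20μC, V=6.67V), C2(2μF, Q=19μC, V=9.50V), C3(1μF, Q=18μC, V=18.00V), C4(4μF, Q=3μC, V=0.75V), C5(6μF, Q=8μC, V=1.33V)
Op 1: CLOSE 2-3: Q_total=37.00, C_total=3.00, V=12.33; Q2=24.67, Q3=12.33; dissipated=24.083
Op 2: CLOSE 5-1: Q_total=28.00, C_total=9.00, V=3.11; Q5=18.67, Q1=9.33; dissipated=28.444
Final charges: Q1=9.33, Q2=24.67, Q3=12.33, Q4=3.00, Q5=18.67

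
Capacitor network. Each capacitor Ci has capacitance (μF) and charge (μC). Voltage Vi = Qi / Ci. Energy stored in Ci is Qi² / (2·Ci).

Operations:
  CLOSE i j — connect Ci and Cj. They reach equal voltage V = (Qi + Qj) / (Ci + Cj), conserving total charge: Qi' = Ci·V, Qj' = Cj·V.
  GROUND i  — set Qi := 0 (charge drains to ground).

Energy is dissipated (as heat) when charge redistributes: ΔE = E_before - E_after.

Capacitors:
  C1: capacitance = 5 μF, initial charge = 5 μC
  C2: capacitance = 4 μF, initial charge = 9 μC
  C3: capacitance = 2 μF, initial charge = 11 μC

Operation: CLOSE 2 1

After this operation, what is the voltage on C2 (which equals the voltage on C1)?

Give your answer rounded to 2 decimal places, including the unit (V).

Answer: 1.56 V

Derivation:
Initial: C1(5μF, Q=5μC, V=1.00V), C2(4μF, Q=9μC, V=2.25V), C3(2μF, Q=11μC, V=5.50V)
Op 1: CLOSE 2-1: Q_total=14.00, C_total=9.00, V=1.56; Q2=6.22, Q1=7.78; dissipated=1.736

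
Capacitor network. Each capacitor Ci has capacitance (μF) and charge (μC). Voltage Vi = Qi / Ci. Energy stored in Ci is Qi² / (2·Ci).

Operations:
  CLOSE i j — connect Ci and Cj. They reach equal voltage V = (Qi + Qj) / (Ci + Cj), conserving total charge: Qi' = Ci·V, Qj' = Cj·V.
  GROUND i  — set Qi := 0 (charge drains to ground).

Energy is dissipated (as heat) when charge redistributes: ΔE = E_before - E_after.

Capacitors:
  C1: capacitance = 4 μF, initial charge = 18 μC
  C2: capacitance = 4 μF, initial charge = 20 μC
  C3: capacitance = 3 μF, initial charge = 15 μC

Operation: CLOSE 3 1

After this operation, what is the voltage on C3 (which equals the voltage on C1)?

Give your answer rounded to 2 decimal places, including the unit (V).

Initial: C1(4μF, Q=18μC, V=4.50V), C2(4μF, Q=20μC, V=5.00V), C3(3μF, Q=15μC, V=5.00V)
Op 1: CLOSE 3-1: Q_total=33.00, C_total=7.00, V=4.71; Q3=14.14, Q1=18.86; dissipated=0.214

Answer: 4.71 V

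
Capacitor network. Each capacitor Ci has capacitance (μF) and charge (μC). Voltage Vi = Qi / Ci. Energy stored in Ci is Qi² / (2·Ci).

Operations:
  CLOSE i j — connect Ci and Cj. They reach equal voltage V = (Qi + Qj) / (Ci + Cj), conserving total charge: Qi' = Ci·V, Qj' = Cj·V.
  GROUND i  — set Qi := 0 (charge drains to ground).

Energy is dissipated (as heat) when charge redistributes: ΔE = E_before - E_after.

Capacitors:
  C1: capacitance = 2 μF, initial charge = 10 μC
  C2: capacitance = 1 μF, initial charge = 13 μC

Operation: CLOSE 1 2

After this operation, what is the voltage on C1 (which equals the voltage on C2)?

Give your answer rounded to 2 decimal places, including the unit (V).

Answer: 7.67 V

Derivation:
Initial: C1(2μF, Q=10μC, V=5.00V), C2(1μF, Q=13μC, V=13.00V)
Op 1: CLOSE 1-2: Q_total=23.00, C_total=3.00, V=7.67; Q1=15.33, Q2=7.67; dissipated=21.333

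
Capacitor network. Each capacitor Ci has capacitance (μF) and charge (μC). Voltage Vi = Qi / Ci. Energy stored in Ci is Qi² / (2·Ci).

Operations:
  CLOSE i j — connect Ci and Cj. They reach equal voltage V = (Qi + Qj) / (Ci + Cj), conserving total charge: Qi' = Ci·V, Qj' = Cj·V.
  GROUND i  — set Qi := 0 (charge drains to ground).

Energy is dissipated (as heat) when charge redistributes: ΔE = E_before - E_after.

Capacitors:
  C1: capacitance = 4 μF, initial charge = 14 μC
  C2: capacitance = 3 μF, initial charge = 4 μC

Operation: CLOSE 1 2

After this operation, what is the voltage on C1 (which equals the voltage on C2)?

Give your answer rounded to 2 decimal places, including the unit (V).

Initial: C1(4μF, Q=14μC, V=3.50V), C2(3μF, Q=4μC, V=1.33V)
Op 1: CLOSE 1-2: Q_total=18.00, C_total=7.00, V=2.57; Q1=10.29, Q2=7.71; dissipated=4.024

Answer: 2.57 V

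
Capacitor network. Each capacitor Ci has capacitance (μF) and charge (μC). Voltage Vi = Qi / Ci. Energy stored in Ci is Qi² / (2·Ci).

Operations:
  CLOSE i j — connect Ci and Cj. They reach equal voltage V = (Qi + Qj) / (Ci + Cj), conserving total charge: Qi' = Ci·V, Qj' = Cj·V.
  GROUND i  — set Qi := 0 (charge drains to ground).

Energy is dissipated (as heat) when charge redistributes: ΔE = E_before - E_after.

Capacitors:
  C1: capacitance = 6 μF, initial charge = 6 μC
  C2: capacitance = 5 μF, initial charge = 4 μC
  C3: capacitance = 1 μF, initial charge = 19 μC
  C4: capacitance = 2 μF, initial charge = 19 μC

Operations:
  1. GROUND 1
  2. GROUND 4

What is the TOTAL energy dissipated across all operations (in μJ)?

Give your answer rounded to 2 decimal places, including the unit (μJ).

Initial: C1(6μF, Q=6μC, V=1.00V), C2(5μF, Q=4μC, V=0.80V), C3(1μF, Q=19μC, V=19.00V), C4(2μF, Q=19μC, V=9.50V)
Op 1: GROUND 1: Q1=0; energy lost=3.000
Op 2: GROUND 4: Q4=0; energy lost=90.250
Total dissipated: 93.250 μJ

Answer: 93.25 μJ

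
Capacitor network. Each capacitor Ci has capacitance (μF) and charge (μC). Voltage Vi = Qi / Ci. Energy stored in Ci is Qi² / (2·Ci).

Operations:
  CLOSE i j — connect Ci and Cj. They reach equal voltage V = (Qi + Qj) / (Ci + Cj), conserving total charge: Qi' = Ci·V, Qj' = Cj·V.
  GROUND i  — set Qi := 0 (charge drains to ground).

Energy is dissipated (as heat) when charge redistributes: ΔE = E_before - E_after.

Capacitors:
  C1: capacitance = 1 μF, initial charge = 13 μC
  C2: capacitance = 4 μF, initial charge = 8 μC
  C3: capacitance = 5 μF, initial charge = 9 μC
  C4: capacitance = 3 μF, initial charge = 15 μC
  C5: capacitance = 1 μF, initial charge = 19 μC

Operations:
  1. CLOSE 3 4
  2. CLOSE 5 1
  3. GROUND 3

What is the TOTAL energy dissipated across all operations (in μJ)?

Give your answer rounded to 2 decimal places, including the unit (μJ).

Answer: 41.10 μJ

Derivation:
Initial: C1(1μF, Q=13μC, V=13.00V), C2(4μF, Q=8μC, V=2.00V), C3(5μF, Q=9μC, V=1.80V), C4(3μF, Q=15μC, V=5.00V), C5(1μF, Q=19μC, V=19.00V)
Op 1: CLOSE 3-4: Q_total=24.00, C_total=8.00, V=3.00; Q3=15.00, Q4=9.00; dissipated=9.600
Op 2: CLOSE 5-1: Q_total=32.00, C_total=2.00, V=16.00; Q5=16.00, Q1=16.00; dissipated=9.000
Op 3: GROUND 3: Q3=0; energy lost=22.500
Total dissipated: 41.100 μJ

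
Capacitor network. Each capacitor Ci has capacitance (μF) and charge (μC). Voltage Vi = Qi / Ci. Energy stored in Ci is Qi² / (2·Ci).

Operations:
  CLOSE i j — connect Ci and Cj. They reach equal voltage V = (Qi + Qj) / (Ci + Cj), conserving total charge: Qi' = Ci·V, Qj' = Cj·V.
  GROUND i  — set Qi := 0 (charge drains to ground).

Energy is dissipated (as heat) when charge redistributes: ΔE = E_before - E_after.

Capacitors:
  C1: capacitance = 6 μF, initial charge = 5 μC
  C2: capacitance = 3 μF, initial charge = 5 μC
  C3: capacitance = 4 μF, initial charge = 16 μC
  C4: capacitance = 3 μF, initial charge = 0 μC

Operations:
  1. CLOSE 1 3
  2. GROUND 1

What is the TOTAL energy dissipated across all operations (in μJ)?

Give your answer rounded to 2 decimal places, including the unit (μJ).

Initial: C1(6μF, Q=5μC, V=0.83V), C2(3μF, Q=5μC, V=1.67V), C3(4μF, Q=16μC, V=4.00V), C4(3μF, Q=0μC, V=0.00V)
Op 1: CLOSE 1-3: Q_total=21.00, C_total=10.00, V=2.10; Q1=12.60, Q3=8.40; dissipated=12.033
Op 2: GROUND 1: Q1=0; energy lost=13.230
Total dissipated: 25.263 μJ

Answer: 25.26 μJ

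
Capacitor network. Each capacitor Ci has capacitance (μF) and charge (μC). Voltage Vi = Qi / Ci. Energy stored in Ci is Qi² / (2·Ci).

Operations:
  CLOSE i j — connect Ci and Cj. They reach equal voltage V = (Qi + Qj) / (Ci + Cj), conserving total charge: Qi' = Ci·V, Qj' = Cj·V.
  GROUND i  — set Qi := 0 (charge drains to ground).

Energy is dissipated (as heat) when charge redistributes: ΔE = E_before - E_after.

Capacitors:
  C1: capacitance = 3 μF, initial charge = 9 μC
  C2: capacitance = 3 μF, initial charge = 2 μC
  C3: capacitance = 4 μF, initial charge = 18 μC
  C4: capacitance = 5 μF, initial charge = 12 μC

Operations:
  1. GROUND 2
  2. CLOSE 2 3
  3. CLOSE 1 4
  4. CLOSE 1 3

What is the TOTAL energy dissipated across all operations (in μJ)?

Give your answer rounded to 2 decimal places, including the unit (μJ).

Initial: C1(3μF, Q=9μC, V=3.00V), C2(3μF, Q=2μC, V=0.67V), C3(4μF, Q=18μC, V=4.50V), C4(5μF, Q=12μC, V=2.40V)
Op 1: GROUND 2: Q2=0; energy lost=0.667
Op 2: CLOSE 2-3: Q_total=18.00, C_total=7.00, V=2.57; Q2=7.71, Q3=10.29; dissipated=17.357
Op 3: CLOSE 1-4: Q_total=21.00, C_total=8.00, V=2.62; Q1=7.88, Q4=13.12; dissipated=0.338
Op 4: CLOSE 1-3: Q_total=18.16, C_total=7.00, V=2.59; Q1=7.78, Q3=10.38; dissipated=0.002
Total dissipated: 18.364 μJ

Answer: 18.36 μJ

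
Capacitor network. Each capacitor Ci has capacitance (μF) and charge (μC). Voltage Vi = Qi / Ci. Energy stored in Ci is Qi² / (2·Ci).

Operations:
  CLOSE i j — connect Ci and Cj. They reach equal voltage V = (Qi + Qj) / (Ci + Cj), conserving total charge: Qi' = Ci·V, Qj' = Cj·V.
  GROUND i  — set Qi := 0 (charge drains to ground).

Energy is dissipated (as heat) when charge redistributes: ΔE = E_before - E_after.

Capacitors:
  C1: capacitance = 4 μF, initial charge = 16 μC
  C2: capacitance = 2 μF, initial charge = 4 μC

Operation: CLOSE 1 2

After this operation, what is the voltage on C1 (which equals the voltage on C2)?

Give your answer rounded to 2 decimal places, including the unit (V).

Initial: C1(4μF, Q=16μC, V=4.00V), C2(2μF, Q=4μC, V=2.00V)
Op 1: CLOSE 1-2: Q_total=20.00, C_total=6.00, V=3.33; Q1=13.33, Q2=6.67; dissipated=2.667

Answer: 3.33 V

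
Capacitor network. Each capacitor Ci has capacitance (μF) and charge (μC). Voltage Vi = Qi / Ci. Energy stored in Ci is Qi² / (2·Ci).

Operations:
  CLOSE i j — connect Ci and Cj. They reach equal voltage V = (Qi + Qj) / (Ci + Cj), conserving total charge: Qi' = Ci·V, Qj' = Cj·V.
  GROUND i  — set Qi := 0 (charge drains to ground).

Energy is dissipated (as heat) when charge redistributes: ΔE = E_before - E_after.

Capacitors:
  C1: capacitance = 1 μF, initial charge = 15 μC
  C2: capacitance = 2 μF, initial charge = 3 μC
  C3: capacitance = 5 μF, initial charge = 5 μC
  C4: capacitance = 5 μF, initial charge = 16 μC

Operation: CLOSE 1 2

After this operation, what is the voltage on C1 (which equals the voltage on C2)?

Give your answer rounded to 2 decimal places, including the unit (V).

Answer: 6.00 V

Derivation:
Initial: C1(1μF, Q=15μC, V=15.00V), C2(2μF, Q=3μC, V=1.50V), C3(5μF, Q=5μC, V=1.00V), C4(5μF, Q=16μC, V=3.20V)
Op 1: CLOSE 1-2: Q_total=18.00, C_total=3.00, V=6.00; Q1=6.00, Q2=12.00; dissipated=60.750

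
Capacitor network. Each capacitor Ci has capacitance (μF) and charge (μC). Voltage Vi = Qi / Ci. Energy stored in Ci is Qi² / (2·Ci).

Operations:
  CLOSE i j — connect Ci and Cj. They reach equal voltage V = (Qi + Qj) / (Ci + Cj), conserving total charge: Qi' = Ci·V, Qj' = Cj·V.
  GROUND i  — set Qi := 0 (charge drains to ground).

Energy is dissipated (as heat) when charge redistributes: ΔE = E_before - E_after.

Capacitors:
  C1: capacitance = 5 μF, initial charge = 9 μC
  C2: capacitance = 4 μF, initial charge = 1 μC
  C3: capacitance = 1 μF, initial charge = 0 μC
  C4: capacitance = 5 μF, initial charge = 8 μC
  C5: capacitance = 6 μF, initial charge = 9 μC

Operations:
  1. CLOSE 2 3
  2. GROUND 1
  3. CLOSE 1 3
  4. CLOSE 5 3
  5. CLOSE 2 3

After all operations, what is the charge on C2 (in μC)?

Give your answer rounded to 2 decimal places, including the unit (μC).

Initial: C1(5μF, Q=9μC, V=1.80V), C2(4μF, Q=1μC, V=0.25V), C3(1μF, Q=0μC, V=0.00V), C4(5μF, Q=8μC, V=1.60V), C5(6μF, Q=9μC, V=1.50V)
Op 1: CLOSE 2-3: Q_total=1.00, C_total=5.00, V=0.20; Q2=0.80, Q3=0.20; dissipated=0.025
Op 2: GROUND 1: Q1=0; energy lost=8.100
Op 3: CLOSE 1-3: Q_total=0.20, C_total=6.00, V=0.03; Q1=0.17, Q3=0.03; dissipated=0.017
Op 4: CLOSE 5-3: Q_total=9.03, C_total=7.00, V=1.29; Q5=7.74, Q3=1.29; dissipated=0.922
Op 5: CLOSE 2-3: Q_total=2.09, C_total=5.00, V=0.42; Q2=1.67, Q3=0.42; dissipated=0.476
Final charges: Q1=0.17, Q2=1.67, Q3=0.42, Q4=8.00, Q5=7.74

Answer: 1.67 μC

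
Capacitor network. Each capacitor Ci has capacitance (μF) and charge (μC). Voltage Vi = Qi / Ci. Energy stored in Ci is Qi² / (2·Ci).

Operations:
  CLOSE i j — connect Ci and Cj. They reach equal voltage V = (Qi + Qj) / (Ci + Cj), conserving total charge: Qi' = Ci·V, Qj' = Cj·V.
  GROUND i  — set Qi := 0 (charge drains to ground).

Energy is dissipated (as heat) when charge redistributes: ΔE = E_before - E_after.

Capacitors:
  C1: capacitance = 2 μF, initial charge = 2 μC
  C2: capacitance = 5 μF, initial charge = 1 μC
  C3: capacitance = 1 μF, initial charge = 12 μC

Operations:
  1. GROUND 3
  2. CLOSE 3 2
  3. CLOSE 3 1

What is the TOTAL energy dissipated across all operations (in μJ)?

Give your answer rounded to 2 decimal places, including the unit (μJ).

Initial: C1(2μF, Q=2μC, V=1.00V), C2(5μF, Q=1μC, V=0.20V), C3(1μF, Q=12μC, V=12.00V)
Op 1: GROUND 3: Q3=0; energy lost=72.000
Op 2: CLOSE 3-2: Q_total=1.00, C_total=6.00, V=0.17; Q3=0.17, Q2=0.83; dissipated=0.017
Op 3: CLOSE 3-1: Q_total=2.17, C_total=3.00, V=0.72; Q3=0.72, Q1=1.44; dissipated=0.231
Total dissipated: 72.248 μJ

Answer: 72.25 μJ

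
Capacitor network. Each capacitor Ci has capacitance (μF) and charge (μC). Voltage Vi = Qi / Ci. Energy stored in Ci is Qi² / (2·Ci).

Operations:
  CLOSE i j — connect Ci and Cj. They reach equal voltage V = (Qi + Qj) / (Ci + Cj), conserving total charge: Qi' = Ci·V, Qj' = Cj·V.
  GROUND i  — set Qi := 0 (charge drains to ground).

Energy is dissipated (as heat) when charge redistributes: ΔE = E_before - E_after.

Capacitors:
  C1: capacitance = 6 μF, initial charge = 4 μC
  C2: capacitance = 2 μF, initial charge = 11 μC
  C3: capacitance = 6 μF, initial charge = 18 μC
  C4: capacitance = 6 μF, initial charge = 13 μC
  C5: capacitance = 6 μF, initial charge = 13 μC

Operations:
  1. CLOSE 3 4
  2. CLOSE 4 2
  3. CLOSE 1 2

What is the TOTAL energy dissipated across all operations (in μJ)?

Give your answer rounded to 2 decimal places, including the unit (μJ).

Initial: C1(6μF, Q=4μC, V=0.67V), C2(2μF, Q=11μC, V=5.50V), C3(6μF, Q=18μC, V=3.00V), C4(6μF, Q=13μC, V=2.17V), C5(6μF, Q=13μC, V=2.17V)
Op 1: CLOSE 3-4: Q_total=31.00, C_total=12.00, V=2.58; Q3=15.50, Q4=15.50; dissipated=1.042
Op 2: CLOSE 4-2: Q_total=26.50, C_total=8.00, V=3.31; Q4=19.88, Q2=6.62; dissipated=6.380
Op 3: CLOSE 1-2: Q_total=10.62, C_total=8.00, V=1.33; Q1=7.97, Q2=2.66; dissipated=5.250
Total dissipated: 12.672 μJ

Answer: 12.67 μJ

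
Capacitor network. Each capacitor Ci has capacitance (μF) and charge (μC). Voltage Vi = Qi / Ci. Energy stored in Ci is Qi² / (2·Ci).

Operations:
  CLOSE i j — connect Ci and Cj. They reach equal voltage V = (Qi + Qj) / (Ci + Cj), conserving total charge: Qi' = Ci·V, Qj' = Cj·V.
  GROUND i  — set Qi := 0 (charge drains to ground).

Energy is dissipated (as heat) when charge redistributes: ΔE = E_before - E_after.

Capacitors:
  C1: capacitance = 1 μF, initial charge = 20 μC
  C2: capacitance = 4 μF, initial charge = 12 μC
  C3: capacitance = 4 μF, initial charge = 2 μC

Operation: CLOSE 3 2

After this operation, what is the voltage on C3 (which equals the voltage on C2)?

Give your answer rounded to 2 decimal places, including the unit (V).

Answer: 1.75 V

Derivation:
Initial: C1(1μF, Q=20μC, V=20.00V), C2(4μF, Q=12μC, V=3.00V), C3(4μF, Q=2μC, V=0.50V)
Op 1: CLOSE 3-2: Q_total=14.00, C_total=8.00, V=1.75; Q3=7.00, Q2=7.00; dissipated=6.250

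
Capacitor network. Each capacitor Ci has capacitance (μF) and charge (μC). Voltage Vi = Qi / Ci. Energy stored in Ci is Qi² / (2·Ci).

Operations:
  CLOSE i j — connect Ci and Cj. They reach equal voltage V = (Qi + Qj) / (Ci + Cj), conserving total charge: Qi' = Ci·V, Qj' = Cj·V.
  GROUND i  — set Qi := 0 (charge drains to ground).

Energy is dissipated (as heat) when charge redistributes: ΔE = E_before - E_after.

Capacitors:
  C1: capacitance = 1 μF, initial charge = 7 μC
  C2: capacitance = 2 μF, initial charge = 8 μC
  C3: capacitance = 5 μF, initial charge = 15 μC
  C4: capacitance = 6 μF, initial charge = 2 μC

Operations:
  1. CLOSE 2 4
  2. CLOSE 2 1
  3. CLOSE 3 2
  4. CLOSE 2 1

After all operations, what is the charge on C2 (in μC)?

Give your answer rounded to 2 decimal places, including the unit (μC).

Answer: 6.17 μC

Derivation:
Initial: C1(1μF, Q=7μC, V=7.00V), C2(2μF, Q=8μC, V=4.00V), C3(5μF, Q=15μC, V=3.00V), C4(6μF, Q=2μC, V=0.33V)
Op 1: CLOSE 2-4: Q_total=10.00, C_total=8.00, V=1.25; Q2=2.50, Q4=7.50; dissipated=10.083
Op 2: CLOSE 2-1: Q_total=9.50, C_total=3.00, V=3.17; Q2=6.33, Q1=3.17; dissipated=11.021
Op 3: CLOSE 3-2: Q_total=21.33, C_total=7.00, V=3.05; Q3=15.24, Q2=6.10; dissipated=0.020
Op 4: CLOSE 2-1: Q_total=9.26, C_total=3.00, V=3.09; Q2=6.17, Q1=3.09; dissipated=0.005
Final charges: Q1=3.09, Q2=6.17, Q3=15.24, Q4=7.50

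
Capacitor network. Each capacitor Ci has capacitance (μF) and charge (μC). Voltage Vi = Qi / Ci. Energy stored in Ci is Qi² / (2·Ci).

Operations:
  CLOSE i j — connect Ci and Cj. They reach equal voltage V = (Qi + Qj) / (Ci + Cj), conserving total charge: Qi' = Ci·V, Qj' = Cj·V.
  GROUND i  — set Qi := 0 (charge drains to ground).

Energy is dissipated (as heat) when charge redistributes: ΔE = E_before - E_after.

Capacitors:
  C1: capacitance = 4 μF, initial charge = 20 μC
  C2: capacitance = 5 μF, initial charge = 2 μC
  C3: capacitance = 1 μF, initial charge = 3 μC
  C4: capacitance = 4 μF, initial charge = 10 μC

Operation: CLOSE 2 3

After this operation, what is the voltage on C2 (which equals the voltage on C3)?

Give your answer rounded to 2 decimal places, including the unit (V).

Initial: C1(4μF, Q=20μC, V=5.00V), C2(5μF, Q=2μC, V=0.40V), C3(1μF, Q=3μC, V=3.00V), C4(4μF, Q=10μC, V=2.50V)
Op 1: CLOSE 2-3: Q_total=5.00, C_total=6.00, V=0.83; Q2=4.17, Q3=0.83; dissipated=2.817

Answer: 0.83 V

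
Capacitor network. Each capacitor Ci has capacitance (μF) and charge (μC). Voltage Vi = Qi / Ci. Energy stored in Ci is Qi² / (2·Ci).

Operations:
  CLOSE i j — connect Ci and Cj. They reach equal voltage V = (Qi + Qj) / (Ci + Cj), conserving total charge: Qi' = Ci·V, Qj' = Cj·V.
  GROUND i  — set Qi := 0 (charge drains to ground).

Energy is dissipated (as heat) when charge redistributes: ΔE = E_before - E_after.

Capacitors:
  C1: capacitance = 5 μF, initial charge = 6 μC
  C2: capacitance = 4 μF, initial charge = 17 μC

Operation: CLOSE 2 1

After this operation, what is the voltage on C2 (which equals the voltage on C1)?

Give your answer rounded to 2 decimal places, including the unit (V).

Answer: 2.56 V

Derivation:
Initial: C1(5μF, Q=6μC, V=1.20V), C2(4μF, Q=17μC, V=4.25V)
Op 1: CLOSE 2-1: Q_total=23.00, C_total=9.00, V=2.56; Q2=10.22, Q1=12.78; dissipated=10.336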